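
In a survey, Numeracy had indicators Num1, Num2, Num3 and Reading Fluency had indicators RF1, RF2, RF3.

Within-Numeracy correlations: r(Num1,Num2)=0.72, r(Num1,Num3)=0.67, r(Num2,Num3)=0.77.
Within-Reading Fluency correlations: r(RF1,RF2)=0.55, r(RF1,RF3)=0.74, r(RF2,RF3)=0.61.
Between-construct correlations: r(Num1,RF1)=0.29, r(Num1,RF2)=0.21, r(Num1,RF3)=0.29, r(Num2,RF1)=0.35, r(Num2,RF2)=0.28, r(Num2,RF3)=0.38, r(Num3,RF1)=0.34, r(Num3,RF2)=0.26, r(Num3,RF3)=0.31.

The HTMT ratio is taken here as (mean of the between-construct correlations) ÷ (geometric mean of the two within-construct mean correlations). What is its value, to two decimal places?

0.45

Mean between = 2.71/9 = 0.3011.
Mean within-Num = 2.16/3 = 0.7200; mean within-RF = 1.90/3 = 0.6333.
Geometric mean = √(0.7200 × 0.6333) = 0.6753.
HTMT = 0.3011 / 0.6753 = 0.45.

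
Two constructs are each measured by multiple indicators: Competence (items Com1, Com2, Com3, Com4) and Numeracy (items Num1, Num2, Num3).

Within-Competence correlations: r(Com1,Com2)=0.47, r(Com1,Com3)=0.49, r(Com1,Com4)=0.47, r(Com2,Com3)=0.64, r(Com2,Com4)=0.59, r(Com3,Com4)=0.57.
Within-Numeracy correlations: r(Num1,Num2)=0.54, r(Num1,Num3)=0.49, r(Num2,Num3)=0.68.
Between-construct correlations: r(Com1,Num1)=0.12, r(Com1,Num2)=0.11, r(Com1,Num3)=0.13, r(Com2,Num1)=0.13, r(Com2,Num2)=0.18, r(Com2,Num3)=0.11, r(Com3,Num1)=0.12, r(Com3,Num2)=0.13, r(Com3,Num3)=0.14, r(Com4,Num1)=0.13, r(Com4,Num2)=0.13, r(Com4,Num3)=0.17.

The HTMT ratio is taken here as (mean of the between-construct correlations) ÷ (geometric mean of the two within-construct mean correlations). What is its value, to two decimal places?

0.24

Mean heterotrait r = 1.60/12 = 0.1333.
Mean within-Com = 3.23/6 = 0.5383; mean within-Num = 1.71/3 = 0.5700.
Geometric mean = √(0.5383 × 0.5700) = 0.5539.
HTMT = 0.1333 / 0.5539 = 0.24.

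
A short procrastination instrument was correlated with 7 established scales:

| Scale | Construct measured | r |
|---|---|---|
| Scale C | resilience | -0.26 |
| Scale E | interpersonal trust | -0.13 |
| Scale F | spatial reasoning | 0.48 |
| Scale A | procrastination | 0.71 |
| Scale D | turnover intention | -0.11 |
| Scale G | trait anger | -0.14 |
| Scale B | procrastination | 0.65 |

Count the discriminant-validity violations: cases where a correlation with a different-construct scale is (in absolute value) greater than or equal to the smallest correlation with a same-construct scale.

Convergent (same construct = procrastination): Scale A, Scale B.
Smallest convergent = 0.65. Discriminant |r|: 0.26, 0.13, 0.48, 0.11, 0.14; count ≥ 0.65 → 0.

0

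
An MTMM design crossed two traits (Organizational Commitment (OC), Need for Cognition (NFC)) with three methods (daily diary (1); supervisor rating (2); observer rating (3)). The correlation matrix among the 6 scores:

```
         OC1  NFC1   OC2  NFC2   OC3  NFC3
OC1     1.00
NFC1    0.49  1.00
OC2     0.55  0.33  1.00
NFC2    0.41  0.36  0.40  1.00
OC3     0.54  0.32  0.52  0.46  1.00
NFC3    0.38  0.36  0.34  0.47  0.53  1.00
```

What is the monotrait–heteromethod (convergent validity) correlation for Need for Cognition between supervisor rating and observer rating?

Same trait (NFC), different methods: r(NFC2, NFC3) = 0.47.

0.47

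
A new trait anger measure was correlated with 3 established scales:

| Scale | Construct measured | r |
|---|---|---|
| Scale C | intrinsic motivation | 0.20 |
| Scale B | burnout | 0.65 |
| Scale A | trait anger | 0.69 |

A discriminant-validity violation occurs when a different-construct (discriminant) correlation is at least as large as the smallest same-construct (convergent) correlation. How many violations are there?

0

Convergent (same construct = trait anger): Scale A.
Smallest convergent = 0.69. Discriminant values: 0.20, 0.65; count ≥ 0.69 → 0.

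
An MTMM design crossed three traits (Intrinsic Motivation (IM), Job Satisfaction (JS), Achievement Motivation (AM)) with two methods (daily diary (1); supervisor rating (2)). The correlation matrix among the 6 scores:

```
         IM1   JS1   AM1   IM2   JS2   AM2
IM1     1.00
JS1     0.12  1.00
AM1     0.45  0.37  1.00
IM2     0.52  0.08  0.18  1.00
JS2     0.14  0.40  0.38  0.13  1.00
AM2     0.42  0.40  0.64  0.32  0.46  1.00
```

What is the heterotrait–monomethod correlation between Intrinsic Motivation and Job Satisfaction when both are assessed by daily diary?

Different traits, same method: r(IM1, JS1) = 0.12.

0.12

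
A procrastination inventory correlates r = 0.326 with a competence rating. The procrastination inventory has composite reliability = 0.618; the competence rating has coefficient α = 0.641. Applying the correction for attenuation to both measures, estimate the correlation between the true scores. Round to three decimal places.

0.518

r_true = r_obs / √(r_xx · r_yy) = 0.326 / √(0.618 × 0.641) = 0.326 / √0.396138 = 0.326 / 0.6294 ≈ 0.518.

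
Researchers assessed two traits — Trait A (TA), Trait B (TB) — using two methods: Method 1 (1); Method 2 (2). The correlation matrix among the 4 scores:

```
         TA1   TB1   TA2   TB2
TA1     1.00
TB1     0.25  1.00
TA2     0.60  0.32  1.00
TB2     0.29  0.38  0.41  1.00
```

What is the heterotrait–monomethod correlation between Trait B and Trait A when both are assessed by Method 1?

0.25

Different traits, same method: r(TB1, TA1) = 0.25.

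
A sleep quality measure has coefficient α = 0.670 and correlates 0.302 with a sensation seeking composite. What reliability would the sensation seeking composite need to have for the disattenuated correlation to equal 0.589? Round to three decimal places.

0.392

r_true = r_obs / √(r_xx · r_yy) ⇒ 0.589 = 0.302 / √(0.670 · r_yy).
√(0.670 · r_yy) = 0.302 / 0.589 = 0.5127; 0.670 · r_yy = 0.2629; r_yy = 0.2629 / 0.670 ≈ 0.392.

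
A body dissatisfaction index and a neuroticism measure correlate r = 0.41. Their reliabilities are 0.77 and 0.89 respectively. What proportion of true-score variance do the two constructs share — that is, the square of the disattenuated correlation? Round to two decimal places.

0.25

Disattenuated r = 0.41 / √(0.77 × 0.89) = 0.41 / 0.8278 = 0.4953.
Shared true-score variance = 0.4953² = 0.2453 ≈ 0.25.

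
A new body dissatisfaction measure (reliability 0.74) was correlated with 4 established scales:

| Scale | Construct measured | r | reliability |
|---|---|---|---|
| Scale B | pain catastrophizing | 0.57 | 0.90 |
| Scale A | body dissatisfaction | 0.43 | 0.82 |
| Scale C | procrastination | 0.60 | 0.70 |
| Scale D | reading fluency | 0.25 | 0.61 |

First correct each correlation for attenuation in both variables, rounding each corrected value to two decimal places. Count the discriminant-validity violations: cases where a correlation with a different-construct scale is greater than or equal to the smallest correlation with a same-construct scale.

2

Disattenuated r (r / √(r_scale · r_new)):
  Scale B (disc): 0.57 / √(0.90·0.74) = 0.70
  Scale A (conv): 0.43 / √(0.82·0.74) = 0.55
  Scale C (disc): 0.60 / √(0.70·0.74) = 0.83
  Scale D (disc): 0.25 / √(0.61·0.74) = 0.37
Smallest convergent = 0.55. Discriminant values: 0.70, 0.83, 0.37; count ≥ 0.55 → 2.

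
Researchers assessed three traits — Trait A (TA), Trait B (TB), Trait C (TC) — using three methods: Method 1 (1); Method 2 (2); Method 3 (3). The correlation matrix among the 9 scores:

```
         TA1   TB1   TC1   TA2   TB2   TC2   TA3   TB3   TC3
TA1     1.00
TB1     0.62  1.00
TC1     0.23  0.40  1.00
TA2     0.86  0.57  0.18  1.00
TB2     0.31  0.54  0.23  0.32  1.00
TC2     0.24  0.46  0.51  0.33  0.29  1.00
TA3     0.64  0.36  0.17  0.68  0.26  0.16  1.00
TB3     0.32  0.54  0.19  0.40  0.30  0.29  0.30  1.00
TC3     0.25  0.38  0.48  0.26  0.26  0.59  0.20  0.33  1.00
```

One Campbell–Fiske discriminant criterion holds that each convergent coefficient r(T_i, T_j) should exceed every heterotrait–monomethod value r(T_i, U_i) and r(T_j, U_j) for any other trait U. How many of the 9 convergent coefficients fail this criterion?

Checking each validity diagonal entry against its comparison values:
TA (methods 1·2): 0.86 vs {0.62, 0.32, 0.23, 0.33} → pass.
TA (methods 1·3): 0.64 vs {0.62, 0.30, 0.23, 0.20} → pass.
TA (methods 2·3): 0.68 vs {0.32, 0.30, 0.33, 0.20} → pass.
TB (methods 1·2): 0.54 vs {0.62, 0.32, 0.40, 0.29} → fail.
TB (methods 1·3): 0.54 vs {0.62, 0.30, 0.40, 0.33} → fail.
TB (methods 2·3): 0.30 vs {0.32, 0.30, 0.29, 0.33} → fail.
TC (methods 1·2): 0.51 vs {0.23, 0.33, 0.40, 0.29} → pass.
TC (methods 1·3): 0.48 vs {0.23, 0.20, 0.40, 0.33} → pass.
TC (methods 2·3): 0.59 vs {0.33, 0.20, 0.29, 0.33} → pass.
3 of 9 fail.

3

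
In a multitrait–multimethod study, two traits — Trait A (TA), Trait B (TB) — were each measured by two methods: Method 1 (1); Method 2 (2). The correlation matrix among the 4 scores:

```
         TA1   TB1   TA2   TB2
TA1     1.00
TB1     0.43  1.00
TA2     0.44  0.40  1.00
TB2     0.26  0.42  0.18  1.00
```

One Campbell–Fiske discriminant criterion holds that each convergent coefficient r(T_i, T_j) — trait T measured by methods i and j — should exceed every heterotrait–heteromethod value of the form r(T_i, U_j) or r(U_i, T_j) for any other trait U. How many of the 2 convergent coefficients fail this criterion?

Convergent coefficients and their comparison sets:
TA (methods 1·2): 0.44 vs {0.26, 0.40} → pass.
TB (methods 1·2): 0.42 vs {0.40, 0.26} → pass.
0 of 2 fail.

0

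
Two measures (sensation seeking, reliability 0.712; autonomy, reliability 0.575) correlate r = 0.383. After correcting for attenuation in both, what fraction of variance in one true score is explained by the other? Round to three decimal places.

Disattenuated r = 0.383 / √(0.712 × 0.575) = 0.383 / 0.6398 = 0.5986.
Shared true-score variance = 0.5986² = 0.3583 ≈ 0.358.

0.358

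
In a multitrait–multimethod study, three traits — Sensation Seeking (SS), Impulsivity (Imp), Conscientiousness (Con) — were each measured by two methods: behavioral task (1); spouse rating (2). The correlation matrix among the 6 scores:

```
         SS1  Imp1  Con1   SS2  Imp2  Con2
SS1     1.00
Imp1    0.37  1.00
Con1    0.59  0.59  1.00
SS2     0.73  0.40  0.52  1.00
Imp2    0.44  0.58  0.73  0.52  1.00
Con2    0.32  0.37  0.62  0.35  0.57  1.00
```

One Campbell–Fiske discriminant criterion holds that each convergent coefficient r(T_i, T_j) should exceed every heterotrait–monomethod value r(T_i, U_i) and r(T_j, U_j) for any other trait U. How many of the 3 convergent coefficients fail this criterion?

Each convergent coefficient versus the relevant comparison correlations:
SS (methods 1·2): 0.73 vs {0.37, 0.52, 0.59, 0.35} → pass.
Imp (methods 1·2): 0.58 vs {0.37, 0.52, 0.59, 0.57} → fail.
Con (methods 1·2): 0.62 vs {0.59, 0.35, 0.59, 0.57} → pass.
1 of 3 fail.

1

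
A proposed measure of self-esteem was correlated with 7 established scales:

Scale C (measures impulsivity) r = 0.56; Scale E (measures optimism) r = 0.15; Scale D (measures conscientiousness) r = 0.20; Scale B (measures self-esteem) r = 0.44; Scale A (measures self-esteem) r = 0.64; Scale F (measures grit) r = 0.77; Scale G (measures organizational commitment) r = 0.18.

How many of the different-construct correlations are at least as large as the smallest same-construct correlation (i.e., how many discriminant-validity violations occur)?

2

Convergent (same construct = self-esteem): Scale B, Scale A.
Smallest convergent = 0.44. Discriminant values: 0.56, 0.15, 0.20, 0.77, 0.18; count ≥ 0.44 → 2.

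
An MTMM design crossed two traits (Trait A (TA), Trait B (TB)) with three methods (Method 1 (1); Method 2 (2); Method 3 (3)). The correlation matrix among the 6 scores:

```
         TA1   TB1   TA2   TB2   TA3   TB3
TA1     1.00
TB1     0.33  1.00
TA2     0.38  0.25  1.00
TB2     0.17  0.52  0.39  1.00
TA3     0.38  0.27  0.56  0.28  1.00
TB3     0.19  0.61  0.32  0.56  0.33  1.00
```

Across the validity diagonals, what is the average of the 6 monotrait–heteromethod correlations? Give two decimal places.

0.50

Convergent values: 0.38, 0.38, 0.56, 0.52, 0.61, 0.56; mean = 3.01/6 = 0.50.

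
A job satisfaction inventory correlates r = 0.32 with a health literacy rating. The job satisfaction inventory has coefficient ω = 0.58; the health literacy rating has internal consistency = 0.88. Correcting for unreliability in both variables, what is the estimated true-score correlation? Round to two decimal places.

0.45

r_true = r_obs / √(r_xx · r_yy) = 0.32 / √(0.58 × 0.88) = 0.32 / √0.5104 = 0.32 / 0.7144 ≈ 0.45.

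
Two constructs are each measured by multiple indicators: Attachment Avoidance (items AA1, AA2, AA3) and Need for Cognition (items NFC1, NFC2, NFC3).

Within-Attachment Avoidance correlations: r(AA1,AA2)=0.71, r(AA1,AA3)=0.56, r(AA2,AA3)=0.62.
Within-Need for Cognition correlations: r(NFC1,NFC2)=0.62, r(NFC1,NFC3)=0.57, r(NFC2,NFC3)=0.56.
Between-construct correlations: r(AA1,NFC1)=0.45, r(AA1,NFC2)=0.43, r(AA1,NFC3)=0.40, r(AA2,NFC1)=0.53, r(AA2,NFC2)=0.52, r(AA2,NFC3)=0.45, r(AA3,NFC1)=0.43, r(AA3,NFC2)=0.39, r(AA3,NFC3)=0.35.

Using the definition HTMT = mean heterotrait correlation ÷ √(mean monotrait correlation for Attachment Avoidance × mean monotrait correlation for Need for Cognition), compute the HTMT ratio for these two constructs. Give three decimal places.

Mean heterotrait r = 3.95/9 = 0.4389.
Mean within-AA = 1.89/3 = 0.6300; mean within-NFC = 1.75/3 = 0.5833.
Geometric mean = √(0.6300 × 0.5833) = 0.6062.
HTMT = 0.4389 / 0.6062 = 0.724.

0.724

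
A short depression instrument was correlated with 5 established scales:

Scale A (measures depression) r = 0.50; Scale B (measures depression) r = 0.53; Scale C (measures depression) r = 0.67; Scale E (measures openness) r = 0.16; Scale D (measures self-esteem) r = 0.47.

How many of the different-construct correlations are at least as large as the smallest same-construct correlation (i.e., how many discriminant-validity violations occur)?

0

Convergent (same construct = depression): Scale A, Scale B, Scale C.
Smallest convergent = 0.50. Discriminant values: 0.16, 0.47; count ≥ 0.50 → 0.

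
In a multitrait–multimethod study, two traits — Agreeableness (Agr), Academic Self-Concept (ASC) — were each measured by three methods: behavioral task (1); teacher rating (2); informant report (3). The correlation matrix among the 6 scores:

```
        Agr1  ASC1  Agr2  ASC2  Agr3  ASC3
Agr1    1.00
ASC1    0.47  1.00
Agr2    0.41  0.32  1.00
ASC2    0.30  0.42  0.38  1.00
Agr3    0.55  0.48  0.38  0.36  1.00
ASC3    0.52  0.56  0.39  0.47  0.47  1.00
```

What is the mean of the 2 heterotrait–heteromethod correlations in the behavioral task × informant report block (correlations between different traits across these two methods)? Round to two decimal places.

0.50

HTHM values (method 1 × method 3): 0.52, 0.48; mean = 1.00/2 = 0.50.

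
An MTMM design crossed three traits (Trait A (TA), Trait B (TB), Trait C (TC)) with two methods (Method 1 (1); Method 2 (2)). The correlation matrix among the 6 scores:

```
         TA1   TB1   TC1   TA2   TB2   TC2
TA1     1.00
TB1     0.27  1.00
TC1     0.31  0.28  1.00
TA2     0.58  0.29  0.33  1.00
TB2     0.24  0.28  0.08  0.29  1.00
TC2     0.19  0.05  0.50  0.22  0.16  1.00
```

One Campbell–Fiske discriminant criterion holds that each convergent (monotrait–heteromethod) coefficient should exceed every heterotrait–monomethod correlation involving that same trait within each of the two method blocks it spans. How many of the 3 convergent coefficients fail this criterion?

1

Convergent coefficients and their comparison sets:
TA (methods 1·2): 0.58 vs {0.27, 0.29, 0.31, 0.22} → pass.
TB (methods 1·2): 0.28 vs {0.27, 0.29, 0.28, 0.16} → fail.
TC (methods 1·2): 0.50 vs {0.31, 0.22, 0.28, 0.16} → pass.
1 of 3 fail.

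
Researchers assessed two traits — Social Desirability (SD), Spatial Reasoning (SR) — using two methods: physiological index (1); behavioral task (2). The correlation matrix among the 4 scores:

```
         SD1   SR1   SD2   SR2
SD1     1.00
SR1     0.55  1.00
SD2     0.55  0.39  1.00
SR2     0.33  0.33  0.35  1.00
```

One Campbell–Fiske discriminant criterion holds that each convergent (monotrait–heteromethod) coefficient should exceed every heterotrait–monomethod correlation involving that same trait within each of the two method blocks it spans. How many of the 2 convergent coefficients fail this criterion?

Convergent coefficients and their comparison sets:
SD (methods 1·2): 0.55 vs {0.55, 0.35} → fail.
SR (methods 1·2): 0.33 vs {0.55, 0.35} → fail.
2 of 2 fail.

2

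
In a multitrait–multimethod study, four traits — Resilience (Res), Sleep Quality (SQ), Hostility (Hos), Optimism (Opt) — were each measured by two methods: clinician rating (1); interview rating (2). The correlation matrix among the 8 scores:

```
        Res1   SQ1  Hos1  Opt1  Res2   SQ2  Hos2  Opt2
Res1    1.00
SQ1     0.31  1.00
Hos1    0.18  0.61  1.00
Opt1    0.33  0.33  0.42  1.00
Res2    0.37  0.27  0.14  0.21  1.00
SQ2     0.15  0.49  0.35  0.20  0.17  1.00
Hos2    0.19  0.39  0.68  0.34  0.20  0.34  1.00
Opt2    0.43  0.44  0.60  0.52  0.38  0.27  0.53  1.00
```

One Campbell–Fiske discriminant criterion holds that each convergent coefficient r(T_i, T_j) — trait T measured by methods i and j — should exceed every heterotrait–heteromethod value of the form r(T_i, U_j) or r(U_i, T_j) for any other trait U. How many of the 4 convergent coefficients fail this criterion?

Checking each validity diagonal entry against its comparison values:
Res (methods 1·2): 0.37 vs {0.15, 0.27, 0.19, 0.14, 0.43, 0.21} → fail.
SQ (methods 1·2): 0.49 vs {0.27, 0.15, 0.39, 0.35, 0.44, 0.20} → pass.
Hos (methods 1·2): 0.68 vs {0.14, 0.19, 0.35, 0.39, 0.60, 0.34} → pass.
Opt (methods 1·2): 0.52 vs {0.21, 0.43, 0.20, 0.44, 0.34, 0.60} → fail.
2 of 4 fail.

2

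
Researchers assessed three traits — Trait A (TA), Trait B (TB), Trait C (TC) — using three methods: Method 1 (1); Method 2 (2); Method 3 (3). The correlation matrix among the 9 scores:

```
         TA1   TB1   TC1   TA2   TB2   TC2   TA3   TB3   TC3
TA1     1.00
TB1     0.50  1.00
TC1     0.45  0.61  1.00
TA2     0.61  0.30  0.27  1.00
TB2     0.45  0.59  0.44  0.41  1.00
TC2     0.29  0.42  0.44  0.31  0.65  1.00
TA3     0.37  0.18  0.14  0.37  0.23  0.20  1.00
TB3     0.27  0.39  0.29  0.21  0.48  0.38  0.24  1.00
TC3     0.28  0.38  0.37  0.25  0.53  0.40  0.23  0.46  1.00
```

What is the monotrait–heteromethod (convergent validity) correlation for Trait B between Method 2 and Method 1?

Same trait (TB), different methods: r(TB2, TB1) = 0.59.

0.59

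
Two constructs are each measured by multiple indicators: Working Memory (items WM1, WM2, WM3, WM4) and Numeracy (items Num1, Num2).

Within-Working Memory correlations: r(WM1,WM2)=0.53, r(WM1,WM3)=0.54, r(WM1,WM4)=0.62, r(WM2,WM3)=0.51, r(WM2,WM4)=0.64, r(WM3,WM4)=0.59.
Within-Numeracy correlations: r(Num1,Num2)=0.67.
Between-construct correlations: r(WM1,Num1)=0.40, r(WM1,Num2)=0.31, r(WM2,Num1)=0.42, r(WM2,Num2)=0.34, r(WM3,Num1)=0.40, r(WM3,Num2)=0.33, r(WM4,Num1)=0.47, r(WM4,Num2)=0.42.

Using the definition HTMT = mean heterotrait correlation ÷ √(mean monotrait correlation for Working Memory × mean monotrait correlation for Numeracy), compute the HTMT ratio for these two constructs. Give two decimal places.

0.62

Mean between = 3.09/8 = 0.3863.
Mean within-WM = 3.43/6 = 0.5717; mean within-Num = 0.67/1 = 0.6700.
Geometric mean = √(0.5717 × 0.6700) = 0.6189.
HTMT = 0.3863 / 0.6189 = 0.62.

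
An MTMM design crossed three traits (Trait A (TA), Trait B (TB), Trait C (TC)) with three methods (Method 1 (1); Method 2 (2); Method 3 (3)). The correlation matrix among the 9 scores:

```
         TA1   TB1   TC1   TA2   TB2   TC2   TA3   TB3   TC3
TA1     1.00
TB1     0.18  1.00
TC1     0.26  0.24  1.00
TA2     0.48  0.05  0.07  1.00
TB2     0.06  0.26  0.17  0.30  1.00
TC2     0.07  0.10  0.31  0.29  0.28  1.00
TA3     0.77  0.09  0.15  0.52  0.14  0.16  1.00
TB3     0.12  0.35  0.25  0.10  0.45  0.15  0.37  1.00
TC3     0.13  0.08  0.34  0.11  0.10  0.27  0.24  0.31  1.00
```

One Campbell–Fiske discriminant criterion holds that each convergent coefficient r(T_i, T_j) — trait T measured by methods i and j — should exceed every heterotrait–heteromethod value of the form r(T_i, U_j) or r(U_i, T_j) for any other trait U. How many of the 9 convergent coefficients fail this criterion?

0

Each convergent coefficient versus the relevant comparison correlations:
TA (methods 1·2): 0.48 vs {0.06, 0.05, 0.07, 0.07} → pass.
TA (methods 1·3): 0.77 vs {0.12, 0.09, 0.13, 0.15} → pass.
TA (methods 2·3): 0.52 vs {0.10, 0.14, 0.11, 0.16} → pass.
TB (methods 1·2): 0.26 vs {0.05, 0.06, 0.10, 0.17} → pass.
TB (methods 1·3): 0.35 vs {0.09, 0.12, 0.08, 0.25} → pass.
TB (methods 2·3): 0.45 vs {0.14, 0.10, 0.10, 0.15} → pass.
TC (methods 1·2): 0.31 vs {0.07, 0.07, 0.17, 0.10} → pass.
TC (methods 1·3): 0.34 vs {0.15, 0.13, 0.25, 0.08} → pass.
TC (methods 2·3): 0.27 vs {0.16, 0.11, 0.15, 0.10} → pass.
0 of 9 fail.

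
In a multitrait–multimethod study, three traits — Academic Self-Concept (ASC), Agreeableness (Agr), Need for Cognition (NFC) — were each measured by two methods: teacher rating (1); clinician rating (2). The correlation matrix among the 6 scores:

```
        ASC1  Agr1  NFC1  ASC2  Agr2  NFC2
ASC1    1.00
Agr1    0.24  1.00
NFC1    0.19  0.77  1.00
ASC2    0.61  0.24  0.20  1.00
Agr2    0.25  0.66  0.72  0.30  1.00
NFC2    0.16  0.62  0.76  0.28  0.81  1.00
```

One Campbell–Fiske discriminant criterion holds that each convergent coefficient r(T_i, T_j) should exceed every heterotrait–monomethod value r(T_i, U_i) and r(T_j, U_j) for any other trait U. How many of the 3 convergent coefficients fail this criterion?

2

Each convergent coefficient versus the relevant comparison correlations:
ASC (methods 1·2): 0.61 vs {0.24, 0.30, 0.19, 0.28} → pass.
Agr (methods 1·2): 0.66 vs {0.24, 0.30, 0.77, 0.81} → fail.
NFC (methods 1·2): 0.76 vs {0.19, 0.28, 0.77, 0.81} → fail.
2 of 3 fail.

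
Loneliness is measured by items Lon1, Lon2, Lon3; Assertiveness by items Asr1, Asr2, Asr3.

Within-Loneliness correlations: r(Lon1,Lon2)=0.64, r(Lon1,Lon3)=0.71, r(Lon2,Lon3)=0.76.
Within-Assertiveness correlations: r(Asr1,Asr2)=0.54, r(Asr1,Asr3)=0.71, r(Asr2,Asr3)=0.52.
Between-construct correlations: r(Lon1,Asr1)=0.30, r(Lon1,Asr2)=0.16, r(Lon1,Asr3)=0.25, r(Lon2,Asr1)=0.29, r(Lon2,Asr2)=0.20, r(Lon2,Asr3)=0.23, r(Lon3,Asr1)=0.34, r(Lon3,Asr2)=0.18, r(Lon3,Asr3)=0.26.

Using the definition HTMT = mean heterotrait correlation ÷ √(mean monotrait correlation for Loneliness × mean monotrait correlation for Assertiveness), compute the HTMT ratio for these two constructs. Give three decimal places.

0.381

Mean between = 2.21/9 = 0.2456.
Mean within-Lon = 2.11/3 = 0.7033; mean within-Asr = 1.77/3 = 0.5900.
Geometric mean = √(0.7033 × 0.5900) = 0.6442.
HTMT = 0.2456 / 0.6442 = 0.381.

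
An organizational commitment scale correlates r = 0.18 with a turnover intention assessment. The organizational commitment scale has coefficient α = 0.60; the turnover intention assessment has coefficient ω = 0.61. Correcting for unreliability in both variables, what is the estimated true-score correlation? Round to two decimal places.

r_true = r_obs / √(r_xx · r_yy) = 0.18 / √(0.60 × 0.61) = 0.18 / √0.3660 = 0.18 / 0.6050 ≈ 0.30.

0.30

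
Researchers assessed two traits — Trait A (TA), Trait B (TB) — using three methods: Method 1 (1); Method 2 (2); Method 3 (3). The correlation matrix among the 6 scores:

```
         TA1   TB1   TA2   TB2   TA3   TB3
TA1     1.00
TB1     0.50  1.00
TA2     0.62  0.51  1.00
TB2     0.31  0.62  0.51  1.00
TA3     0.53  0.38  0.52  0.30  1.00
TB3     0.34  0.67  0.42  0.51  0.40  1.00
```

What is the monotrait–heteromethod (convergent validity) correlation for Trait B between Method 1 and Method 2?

Same trait (TB), different methods: r(TB1, TB2) = 0.62.

0.62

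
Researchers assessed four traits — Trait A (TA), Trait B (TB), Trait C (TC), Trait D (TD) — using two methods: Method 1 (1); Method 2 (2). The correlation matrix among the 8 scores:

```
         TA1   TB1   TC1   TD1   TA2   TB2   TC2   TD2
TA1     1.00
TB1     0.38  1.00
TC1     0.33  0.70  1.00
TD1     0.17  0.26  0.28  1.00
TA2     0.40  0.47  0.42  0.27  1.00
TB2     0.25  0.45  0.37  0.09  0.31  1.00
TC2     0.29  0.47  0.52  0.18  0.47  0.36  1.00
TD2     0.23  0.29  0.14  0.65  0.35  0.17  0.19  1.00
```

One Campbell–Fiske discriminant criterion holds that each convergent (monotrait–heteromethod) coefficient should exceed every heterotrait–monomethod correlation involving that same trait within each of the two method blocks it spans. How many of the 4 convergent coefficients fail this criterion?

3

Each convergent coefficient versus the relevant comparison correlations:
TA (methods 1·2): 0.40 vs {0.38, 0.31, 0.33, 0.47, 0.17, 0.35} → fail.
TB (methods 1·2): 0.45 vs {0.38, 0.31, 0.70, 0.36, 0.26, 0.17} → fail.
TC (methods 1·2): 0.52 vs {0.33, 0.47, 0.70, 0.36, 0.28, 0.19} → fail.
TD (methods 1·2): 0.65 vs {0.17, 0.35, 0.26, 0.17, 0.28, 0.19} → pass.
3 of 4 fail.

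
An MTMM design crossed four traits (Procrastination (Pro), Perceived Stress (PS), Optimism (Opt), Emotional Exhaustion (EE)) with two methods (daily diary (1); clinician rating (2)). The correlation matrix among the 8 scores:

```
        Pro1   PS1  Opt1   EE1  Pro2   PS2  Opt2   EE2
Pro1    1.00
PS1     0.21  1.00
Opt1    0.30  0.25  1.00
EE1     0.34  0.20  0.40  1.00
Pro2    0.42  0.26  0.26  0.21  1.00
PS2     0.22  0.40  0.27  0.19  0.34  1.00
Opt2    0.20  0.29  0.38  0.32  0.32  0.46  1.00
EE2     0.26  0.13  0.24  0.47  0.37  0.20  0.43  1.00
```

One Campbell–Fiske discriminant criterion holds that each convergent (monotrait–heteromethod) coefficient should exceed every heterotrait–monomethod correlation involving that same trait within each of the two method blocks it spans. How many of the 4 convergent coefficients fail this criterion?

Each convergent coefficient versus the relevant comparison correlations:
Pro (methods 1·2): 0.42 vs {0.21, 0.34, 0.30, 0.32, 0.34, 0.37} → pass.
PS (methods 1·2): 0.40 vs {0.21, 0.34, 0.25, 0.46, 0.20, 0.20} → fail.
Opt (methods 1·2): 0.38 vs {0.30, 0.32, 0.25, 0.46, 0.40, 0.43} → fail.
EE (methods 1·2): 0.47 vs {0.34, 0.37, 0.20, 0.20, 0.40, 0.43} → pass.
2 of 4 fail.

2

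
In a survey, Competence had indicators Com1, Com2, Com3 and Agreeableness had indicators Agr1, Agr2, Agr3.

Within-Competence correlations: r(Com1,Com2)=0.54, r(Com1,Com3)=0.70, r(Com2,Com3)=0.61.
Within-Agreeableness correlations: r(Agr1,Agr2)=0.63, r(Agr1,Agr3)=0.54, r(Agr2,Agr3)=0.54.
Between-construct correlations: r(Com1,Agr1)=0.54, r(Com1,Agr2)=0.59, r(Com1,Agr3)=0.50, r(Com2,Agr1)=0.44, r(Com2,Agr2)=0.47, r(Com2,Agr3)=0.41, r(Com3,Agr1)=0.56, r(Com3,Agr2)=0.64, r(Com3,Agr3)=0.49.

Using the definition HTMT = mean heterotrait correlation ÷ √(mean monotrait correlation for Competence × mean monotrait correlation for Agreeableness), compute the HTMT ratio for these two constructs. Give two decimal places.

0.87

Mean heterotrait r = 4.64/9 = 0.5156.
Mean within-Com = 1.85/3 = 0.6167; mean within-Agr = 1.71/3 = 0.5700.
Geometric mean = √(0.6167 × 0.5700) = 0.5929.
HTMT = 0.5156 / 0.5929 = 0.87.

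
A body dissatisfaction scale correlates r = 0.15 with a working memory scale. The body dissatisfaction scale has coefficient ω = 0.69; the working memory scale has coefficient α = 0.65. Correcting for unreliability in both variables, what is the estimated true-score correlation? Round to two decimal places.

0.22

r_true = r_obs / √(r_xx · r_yy) = 0.15 / √(0.69 × 0.65) = 0.15 / √0.4485 = 0.15 / 0.6697 ≈ 0.22.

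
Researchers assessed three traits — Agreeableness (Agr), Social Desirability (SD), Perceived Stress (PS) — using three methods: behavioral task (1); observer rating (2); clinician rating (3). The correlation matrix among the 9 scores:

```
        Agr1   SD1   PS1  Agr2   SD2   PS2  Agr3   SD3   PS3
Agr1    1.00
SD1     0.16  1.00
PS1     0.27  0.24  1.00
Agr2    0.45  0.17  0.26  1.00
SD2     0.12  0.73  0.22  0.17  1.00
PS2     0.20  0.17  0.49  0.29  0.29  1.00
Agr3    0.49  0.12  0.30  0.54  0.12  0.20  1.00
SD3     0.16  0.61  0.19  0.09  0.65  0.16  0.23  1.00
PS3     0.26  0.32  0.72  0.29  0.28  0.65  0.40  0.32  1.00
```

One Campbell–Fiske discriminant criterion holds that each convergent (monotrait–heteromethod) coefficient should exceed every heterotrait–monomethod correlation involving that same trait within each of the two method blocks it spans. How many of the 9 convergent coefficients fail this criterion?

Each convergent coefficient versus the relevant comparison correlations:
Agr (methods 1·2): 0.45 vs {0.16, 0.17, 0.27, 0.29} → pass.
Agr (methods 1·3): 0.49 vs {0.16, 0.23, 0.27, 0.40} → pass.
Agr (methods 2·3): 0.54 vs {0.17, 0.23, 0.29, 0.40} → pass.
SD (methods 1·2): 0.73 vs {0.16, 0.17, 0.24, 0.29} → pass.
SD (methods 1·3): 0.61 vs {0.16, 0.23, 0.24, 0.32} → pass.
SD (methods 2·3): 0.65 vs {0.17, 0.23, 0.29, 0.32} → pass.
PS (methods 1·2): 0.49 vs {0.27, 0.29, 0.24, 0.29} → pass.
PS (methods 1·3): 0.72 vs {0.27, 0.40, 0.24, 0.32} → pass.
PS (methods 2·3): 0.65 vs {0.29, 0.40, 0.29, 0.32} → pass.
0 of 9 fail.

0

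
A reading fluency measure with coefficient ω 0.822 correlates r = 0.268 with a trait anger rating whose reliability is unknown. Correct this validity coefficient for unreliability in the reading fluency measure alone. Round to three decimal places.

0.296

Single correction: r_c = r_obs / √r_xx = 0.268 / √0.822 = 0.268 / 0.9066 ≈ 0.296.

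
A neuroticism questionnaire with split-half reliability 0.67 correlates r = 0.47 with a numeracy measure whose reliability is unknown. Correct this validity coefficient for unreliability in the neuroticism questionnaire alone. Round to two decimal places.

0.57

Single correction: r_c = r_obs / √r_xx = 0.47 / √0.67 = 0.47 / 0.8185 ≈ 0.57.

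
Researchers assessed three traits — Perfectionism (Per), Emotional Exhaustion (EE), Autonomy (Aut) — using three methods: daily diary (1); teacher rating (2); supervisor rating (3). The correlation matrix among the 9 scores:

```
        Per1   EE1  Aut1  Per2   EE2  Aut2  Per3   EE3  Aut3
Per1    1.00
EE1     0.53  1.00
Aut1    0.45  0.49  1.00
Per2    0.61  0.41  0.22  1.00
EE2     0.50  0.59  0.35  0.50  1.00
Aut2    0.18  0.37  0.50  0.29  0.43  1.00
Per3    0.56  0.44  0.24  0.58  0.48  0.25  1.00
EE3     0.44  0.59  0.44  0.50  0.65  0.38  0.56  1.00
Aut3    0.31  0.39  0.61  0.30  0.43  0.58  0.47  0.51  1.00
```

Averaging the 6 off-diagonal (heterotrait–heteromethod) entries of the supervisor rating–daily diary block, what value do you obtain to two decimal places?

HTHM values (method 3 × method 1): 0.44, 0.24, 0.44, 0.44, 0.31, 0.39; mean = 2.26/6 = 0.38.

0.38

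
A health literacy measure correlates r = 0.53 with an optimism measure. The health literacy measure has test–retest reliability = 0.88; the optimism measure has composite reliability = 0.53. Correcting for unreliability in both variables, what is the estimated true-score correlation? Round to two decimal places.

0.78

r_true = r_obs / √(r_xx · r_yy) = 0.53 / √(0.88 × 0.53) = 0.53 / √0.4664 = 0.53 / 0.6829 ≈ 0.78.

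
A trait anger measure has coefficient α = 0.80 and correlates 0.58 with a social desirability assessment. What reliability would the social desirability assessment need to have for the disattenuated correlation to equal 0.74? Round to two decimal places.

r_true = r_obs / √(r_xx · r_yy) ⇒ 0.74 = 0.58 / √(0.80 · r_yy).
√(0.80 · r_yy) = 0.58 / 0.74 = 0.7838; 0.80 · r_yy = 0.6143; r_yy = 0.6143 / 0.80 ≈ 0.77.

0.77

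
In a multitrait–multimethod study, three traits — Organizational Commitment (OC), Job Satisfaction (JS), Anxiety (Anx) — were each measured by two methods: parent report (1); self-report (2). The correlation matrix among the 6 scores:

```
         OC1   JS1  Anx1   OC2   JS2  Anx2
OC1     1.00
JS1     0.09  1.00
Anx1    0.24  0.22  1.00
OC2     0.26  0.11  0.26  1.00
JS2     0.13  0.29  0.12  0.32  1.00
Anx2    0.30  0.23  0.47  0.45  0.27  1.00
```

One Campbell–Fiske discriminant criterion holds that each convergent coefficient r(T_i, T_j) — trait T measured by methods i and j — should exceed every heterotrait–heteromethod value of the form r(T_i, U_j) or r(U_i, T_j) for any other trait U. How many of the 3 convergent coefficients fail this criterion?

Checking each validity diagonal entry against its comparison values:
OC (methods 1·2): 0.26 vs {0.13, 0.11, 0.30, 0.26} → fail.
JS (methods 1·2): 0.29 vs {0.11, 0.13, 0.23, 0.12} → pass.
Anx (methods 1·2): 0.47 vs {0.26, 0.30, 0.12, 0.23} → pass.
1 of 3 fail.

1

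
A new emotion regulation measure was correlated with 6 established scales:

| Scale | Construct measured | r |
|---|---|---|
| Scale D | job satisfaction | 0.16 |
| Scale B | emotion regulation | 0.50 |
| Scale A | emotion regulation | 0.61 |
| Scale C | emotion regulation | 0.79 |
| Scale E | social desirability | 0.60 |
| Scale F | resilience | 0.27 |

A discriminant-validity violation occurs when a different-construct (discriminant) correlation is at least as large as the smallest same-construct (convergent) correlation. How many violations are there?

Convergent (same construct = emotion regulation): Scale B, Scale A, Scale C.
Smallest convergent = 0.50. Discriminant values: 0.16, 0.60, 0.27; count ≥ 0.50 → 1.

1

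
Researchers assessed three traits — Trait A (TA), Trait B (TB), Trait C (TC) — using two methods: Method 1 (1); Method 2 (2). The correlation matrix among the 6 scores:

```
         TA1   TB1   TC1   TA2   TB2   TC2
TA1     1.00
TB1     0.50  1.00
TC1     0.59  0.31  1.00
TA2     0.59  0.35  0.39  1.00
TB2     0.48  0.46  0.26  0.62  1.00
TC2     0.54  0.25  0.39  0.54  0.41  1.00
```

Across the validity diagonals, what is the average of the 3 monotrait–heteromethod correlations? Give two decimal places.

0.48

Convergent values: 0.59, 0.46, 0.39; mean = 1.44/3 = 0.48.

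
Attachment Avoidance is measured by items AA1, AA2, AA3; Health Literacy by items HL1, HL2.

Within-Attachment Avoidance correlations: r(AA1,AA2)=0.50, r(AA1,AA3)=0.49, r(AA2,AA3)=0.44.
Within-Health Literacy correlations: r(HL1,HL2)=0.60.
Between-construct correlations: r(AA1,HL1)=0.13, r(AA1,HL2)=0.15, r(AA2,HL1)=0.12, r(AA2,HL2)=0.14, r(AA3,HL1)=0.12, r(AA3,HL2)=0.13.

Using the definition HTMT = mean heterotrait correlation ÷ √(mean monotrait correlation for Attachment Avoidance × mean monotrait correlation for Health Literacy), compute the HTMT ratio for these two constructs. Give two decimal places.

Mean heterotrait r = 0.79/6 = 0.1317.
Mean within-AA = 1.43/3 = 0.4767; mean within-HL = 0.60/1 = 0.6000.
Geometric mean = √(0.4767 × 0.6000) = 0.5348.
HTMT = 0.1317 / 0.5348 = 0.25.

0.25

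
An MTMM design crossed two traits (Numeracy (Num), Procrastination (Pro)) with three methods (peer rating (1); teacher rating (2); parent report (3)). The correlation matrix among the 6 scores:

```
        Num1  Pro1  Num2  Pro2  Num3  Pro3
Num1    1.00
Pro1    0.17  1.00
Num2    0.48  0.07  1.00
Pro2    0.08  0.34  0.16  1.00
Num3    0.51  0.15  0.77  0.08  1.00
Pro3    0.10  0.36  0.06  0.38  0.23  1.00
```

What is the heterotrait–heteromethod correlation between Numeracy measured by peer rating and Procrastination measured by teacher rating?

Different traits and methods: r(Num1, Pro2) = 0.08.

0.08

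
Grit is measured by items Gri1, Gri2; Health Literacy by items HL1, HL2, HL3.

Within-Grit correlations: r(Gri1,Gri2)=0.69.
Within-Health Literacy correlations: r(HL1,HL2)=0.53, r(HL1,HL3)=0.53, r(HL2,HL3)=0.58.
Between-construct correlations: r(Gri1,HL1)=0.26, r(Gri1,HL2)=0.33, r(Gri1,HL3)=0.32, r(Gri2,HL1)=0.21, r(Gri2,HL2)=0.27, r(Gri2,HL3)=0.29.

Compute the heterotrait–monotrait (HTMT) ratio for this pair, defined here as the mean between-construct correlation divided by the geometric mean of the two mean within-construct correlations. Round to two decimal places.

0.46

Mean between = 1.68/6 = 0.2800.
Mean within-Gri = 0.69/1 = 0.6900; mean within-HL = 1.64/3 = 0.5467.
Geometric mean = √(0.6900 × 0.5467) = 0.6142.
HTMT = 0.2800 / 0.6142 = 0.46.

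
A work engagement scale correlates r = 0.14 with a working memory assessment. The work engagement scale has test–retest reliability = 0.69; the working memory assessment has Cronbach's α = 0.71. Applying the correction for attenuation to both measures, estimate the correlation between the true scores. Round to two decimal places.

r_true = r_obs / √(r_xx · r_yy) = 0.14 / √(0.69 × 0.71) = 0.14 / √0.4899 = 0.14 / 0.6999 ≈ 0.20.

0.20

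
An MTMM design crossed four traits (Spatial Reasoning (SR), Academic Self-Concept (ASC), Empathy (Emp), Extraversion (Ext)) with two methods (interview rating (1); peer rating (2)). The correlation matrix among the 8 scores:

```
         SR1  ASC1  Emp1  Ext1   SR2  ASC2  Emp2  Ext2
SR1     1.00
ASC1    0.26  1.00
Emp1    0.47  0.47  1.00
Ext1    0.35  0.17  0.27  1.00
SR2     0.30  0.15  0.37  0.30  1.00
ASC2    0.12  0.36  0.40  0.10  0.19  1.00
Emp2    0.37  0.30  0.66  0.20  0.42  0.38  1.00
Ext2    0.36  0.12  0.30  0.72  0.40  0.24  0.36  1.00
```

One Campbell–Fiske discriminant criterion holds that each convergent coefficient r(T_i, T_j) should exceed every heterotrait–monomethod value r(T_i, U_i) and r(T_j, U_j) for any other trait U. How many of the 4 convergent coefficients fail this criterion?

2

Each convergent coefficient versus the relevant comparison correlations:
SR (methods 1·2): 0.30 vs {0.26, 0.19, 0.47, 0.42, 0.35, 0.40} → fail.
ASC (methods 1·2): 0.36 vs {0.26, 0.19, 0.47, 0.38, 0.17, 0.24} → fail.
Emp (methods 1·2): 0.66 vs {0.47, 0.42, 0.47, 0.38, 0.27, 0.36} → pass.
Ext (methods 1·2): 0.72 vs {0.35, 0.40, 0.17, 0.24, 0.27, 0.36} → pass.
2 of 4 fail.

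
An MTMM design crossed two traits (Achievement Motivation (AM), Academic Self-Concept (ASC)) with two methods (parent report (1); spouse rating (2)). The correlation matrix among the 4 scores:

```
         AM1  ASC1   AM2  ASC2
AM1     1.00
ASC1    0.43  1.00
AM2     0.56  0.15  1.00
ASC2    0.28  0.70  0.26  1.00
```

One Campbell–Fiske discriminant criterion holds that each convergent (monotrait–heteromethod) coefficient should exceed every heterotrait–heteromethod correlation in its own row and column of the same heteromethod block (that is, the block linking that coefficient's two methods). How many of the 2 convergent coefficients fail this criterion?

Each convergent coefficient versus the relevant comparison correlations:
AM (methods 1·2): 0.56 vs {0.28, 0.15} → pass.
ASC (methods 1·2): 0.70 vs {0.15, 0.28} → pass.
0 of 2 fail.

0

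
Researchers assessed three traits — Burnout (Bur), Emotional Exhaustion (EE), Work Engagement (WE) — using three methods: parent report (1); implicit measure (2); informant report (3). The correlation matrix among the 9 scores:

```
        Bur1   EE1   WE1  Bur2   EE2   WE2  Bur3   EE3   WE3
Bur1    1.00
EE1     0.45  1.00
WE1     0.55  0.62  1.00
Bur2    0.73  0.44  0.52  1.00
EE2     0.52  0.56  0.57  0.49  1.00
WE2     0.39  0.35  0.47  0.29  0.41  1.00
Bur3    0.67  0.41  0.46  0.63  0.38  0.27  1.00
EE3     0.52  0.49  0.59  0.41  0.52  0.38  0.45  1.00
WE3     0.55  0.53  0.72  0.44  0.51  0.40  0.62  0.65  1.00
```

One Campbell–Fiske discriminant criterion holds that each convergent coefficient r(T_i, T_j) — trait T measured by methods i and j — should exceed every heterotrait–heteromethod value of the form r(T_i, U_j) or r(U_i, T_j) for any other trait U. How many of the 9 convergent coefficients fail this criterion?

Convergent coefficients and their comparison sets:
Bur (methods 1·2): 0.73 vs {0.52, 0.44, 0.39, 0.52} → pass.
Bur (methods 1·3): 0.67 vs {0.52, 0.41, 0.55, 0.46} → pass.
Bur (methods 2·3): 0.63 vs {0.41, 0.38, 0.44, 0.27} → pass.
EE (methods 1·2): 0.56 vs {0.44, 0.52, 0.35, 0.57} → fail.
EE (methods 1·3): 0.49 vs {0.41, 0.52, 0.53, 0.59} → fail.
EE (methods 2·3): 0.52 vs {0.38, 0.41, 0.51, 0.38} → pass.
WE (methods 1·2): 0.47 vs {0.52, 0.39, 0.57, 0.35} → fail.
WE (methods 1·3): 0.72 vs {0.46, 0.55, 0.59, 0.53} → pass.
WE (methods 2·3): 0.40 vs {0.27, 0.44, 0.38, 0.51} → fail.
4 of 9 fail.

4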